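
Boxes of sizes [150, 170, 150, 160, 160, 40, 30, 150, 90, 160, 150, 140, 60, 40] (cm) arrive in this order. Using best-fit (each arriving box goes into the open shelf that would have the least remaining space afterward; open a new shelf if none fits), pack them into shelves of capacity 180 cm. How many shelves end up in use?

11

  150 → shelf 1 (new)  [load 150/180]
  170 → shelf 2 (new)  [load 170/180]
  150 → shelf 3 (new)  [load 150/180]
  160 → shelf 4 (new)  [load 160/180]
  160 → shelf 5 (new)  [load 160/180]
  40 → shelf 6 (new)  [load 40/180]
  30 → shelf 1  [load 180/180]
  150 → shelf 7 (new)  [load 150/180]
  90 → shelf 6  [load 130/180]
  160 → shelf 8 (new)  [load 160/180]
  150 → shelf 9 (new)  [load 150/180]
  140 → shelf 10 (new)  [load 140/180]
  60 → shelf 11 (new)  [load 60/180]
  40 → shelf 10  [load 180/180]
11 shelves opened.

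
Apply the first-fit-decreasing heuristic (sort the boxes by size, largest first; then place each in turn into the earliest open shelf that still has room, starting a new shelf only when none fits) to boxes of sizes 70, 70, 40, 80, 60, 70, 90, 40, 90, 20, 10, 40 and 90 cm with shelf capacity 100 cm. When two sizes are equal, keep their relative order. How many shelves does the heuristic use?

9

Sorted descending: 90, 90, 90, 80, 70, 70, 70, 60, 40, 40, 40, 20, 10.
  90 → shelf 1 (new)  [load 90/100]
  90 → shelf 2 (new)  [load 90/100]
  90 → shelf 3 (new)  [load 90/100]
  80 → shelf 4 (new)  [load 80/100]
  70 → shelf 5 (new)  [load 70/100]
  70 → shelf 6 (new)  [load 70/100]
  70 → shelf 7 (new)  [load 70/100]
  60 → shelf 8 (new)  [load 60/100]
  40 → shelf 8  [load 100/100]
  40 → shelf 9 (new)  [load 40/100]
  40 → shelf 9  [load 80/100]
  20 → shelf 4  [load 100/100]
  10 → shelf 1  [load 100/100]
9 shelves opened.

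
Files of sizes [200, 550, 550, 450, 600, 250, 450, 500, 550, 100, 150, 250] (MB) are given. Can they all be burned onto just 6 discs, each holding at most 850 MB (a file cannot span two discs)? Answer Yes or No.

No

Total = 4600 MB; ⌈4600/850⌉ = 6.
7 files each exceed half the capacity and cannot share a disc, forcing at least 7 discs.
At least 7 discs are required, but only 6 are allowed.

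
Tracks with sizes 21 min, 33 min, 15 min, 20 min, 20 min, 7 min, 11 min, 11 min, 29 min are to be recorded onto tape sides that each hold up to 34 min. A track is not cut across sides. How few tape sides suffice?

Total = 33 + 29 + 21 + 20 + 20 + 15 + 11 + 11 + 7 = 167 min.
Lower bound: ⌈167/34⌉ = 5 tape sides.
A packing using 6 tape sides:
  side 1: 33 = 33
  side 2: 29 = 29
  side 3: 21 + 11 = 32
  side 4: 20 + 11 = 31
  side 5: 20 + 7 = 27
  side 6: 15 = 15
No arrangement into 5 tape sides stays within capacity, so 6 is optimal.

6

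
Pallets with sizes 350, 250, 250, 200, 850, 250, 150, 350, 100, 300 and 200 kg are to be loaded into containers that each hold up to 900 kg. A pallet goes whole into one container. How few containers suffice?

Total = 850 + 350 + 350 + 300 + 250 + 250 + 250 + 200 + 200 + 150 + 100 = 3250 kg.
Lower bound: ⌈3250/900⌉ = 4 containers.
A packing using 4 containers:
  container 1: 850 = 850
  container 2: 350 + 350 + 200 = 900
  container 3: 300 + 250 + 250 + 100 = 900
  container 4: 250 + 200 + 150 = 600
This matches the lower bound, so 4 is optimal.

4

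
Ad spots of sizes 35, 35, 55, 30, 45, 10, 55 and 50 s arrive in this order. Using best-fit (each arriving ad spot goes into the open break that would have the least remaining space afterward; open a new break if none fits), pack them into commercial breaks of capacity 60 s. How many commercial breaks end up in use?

  35 → break 1 (new)  [load 35/60]
  35 → break 2 (new)  [load 35/60]
  55 → break 3 (new)  [load 55/60]
  30 → break 4 (new)  [load 30/60]
  45 → break 5 (new)  [load 45/60]
  10 → break 5  [load 55/60]
  55 → break 6 (new)  [load 55/60]
  50 → break 7 (new)  [load 50/60]
7 commercial breaks opened.

7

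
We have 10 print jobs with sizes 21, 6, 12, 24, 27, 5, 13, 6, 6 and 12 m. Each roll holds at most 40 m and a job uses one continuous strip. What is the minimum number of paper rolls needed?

Total = 27 + 24 + 21 + 13 + 12 + 12 + 6 + 6 + 6 + 5 = 132 m.
Lower bound: ⌈132/40⌉ = 4 paper rolls.
A packing using 4 paper rolls:
  roll 1: 27 + 13 = 40
  roll 2: 24 + 12 = 36
  roll 3: 21 + 12 + 6 = 39
  roll 4: 6 + 6 + 5 = 17
This matches the lower bound, so 4 is optimal.

4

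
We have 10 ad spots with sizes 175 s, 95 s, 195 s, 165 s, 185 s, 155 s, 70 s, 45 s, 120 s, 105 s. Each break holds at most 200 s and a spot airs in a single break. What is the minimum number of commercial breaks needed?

7

Total = 195 + 185 + 175 + 165 + 155 + 120 + 105 + 95 + 70 + 45 = 1310 s.
Lower bound: ⌈1310/200⌉ = 7 commercial breaks.
A packing using 7 commercial breaks:
  break 1: 195 = 195
  break 2: 185 = 185
  break 3: 175 = 175
  break 4: 165 = 165
  break 5: 155 + 45 = 200
  break 6: 120 + 70 = 190
  break 7: 105 + 95 = 200
This matches the lower bound, so 7 is optimal.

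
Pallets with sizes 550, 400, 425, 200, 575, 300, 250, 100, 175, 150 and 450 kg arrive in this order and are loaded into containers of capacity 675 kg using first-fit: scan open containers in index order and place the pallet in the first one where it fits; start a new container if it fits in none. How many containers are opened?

  550 → container 1 (new)  [load 550/675]
  400 → container 2 (new)  [load 400/675]
  425 → container 3 (new)  [load 425/675]
  200 → container 2  [load 600/675]
  575 → container 4 (new)  [load 575/675]
  300 → container 5 (new)  [load 300/675]
  250 → container 3  [load 675/675]
  100 → container 1  [load 650/675]
  175 → container 5  [load 475/675]
  150 → container 5  [load 625/675]
  450 → container 6 (new)  [load 450/675]
6 containers opened.

6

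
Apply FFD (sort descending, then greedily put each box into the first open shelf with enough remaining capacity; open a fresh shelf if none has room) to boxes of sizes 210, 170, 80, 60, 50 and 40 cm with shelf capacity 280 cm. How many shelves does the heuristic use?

3

Sorted descending: 210, 170, 80, 60, 50, 40.
  210 → shelf 1 (new)  [load 210/280]
  170 → shelf 2 (new)  [load 170/280]
  80 → shelf 2  [load 250/280]
  60 → shelf 1  [load 270/280]
  50 → shelf 3 (new)  [load 50/280]
  40 → shelf 3  [load 90/280]
3 shelves opened.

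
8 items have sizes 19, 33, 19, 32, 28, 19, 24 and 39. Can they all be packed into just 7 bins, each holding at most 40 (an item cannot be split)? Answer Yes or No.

A valid assignment using 7 bins:
  bin 1: 39 = 39
  bin 2: 33 = 33
  bin 3: 32 = 32
  bin 4: 28 = 28
  bin 5: 24 = 24
  bin 6: 19 + 19 = 38
  bin 7: 19 = 19
Every load is within 40, so 7 bins suffice.

Yes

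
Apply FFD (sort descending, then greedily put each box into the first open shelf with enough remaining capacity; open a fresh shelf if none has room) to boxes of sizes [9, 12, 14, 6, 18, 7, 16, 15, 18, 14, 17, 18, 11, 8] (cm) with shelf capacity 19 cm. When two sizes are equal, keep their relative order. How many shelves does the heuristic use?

Sorted descending: 18, 18, 18, 17, 16, 15, 14, 14, 12, 11, 9, 8, 7, 6.
  18 → shelf 1 (new)  [load 18/19]
  18 → shelf 2 (new)  [load 18/19]
  18 → shelf 3 (new)  [load 18/19]
  17 → shelf 4 (new)  [load 17/19]
  16 → shelf 5 (new)  [load 16/19]
  15 → shelf 6 (new)  [load 15/19]
  14 → shelf 7 (new)  [load 14/19]
  14 → shelf 8 (new)  [load 14/19]
  12 → shelf 9 (new)  [load 12/19]
  11 → shelf 10 (new)  [load 11/19]
  9 → shelf 11 (new)  [load 9/19]
  8 → shelf 10  [load 19/19]
  7 → shelf 9  [load 19/19]
  6 → shelf 11  [load 15/19]
11 shelves opened.

11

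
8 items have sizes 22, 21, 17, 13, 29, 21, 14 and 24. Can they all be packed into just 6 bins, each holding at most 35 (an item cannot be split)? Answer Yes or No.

Yes

A valid assignment using 6 bins:
  bin 1: 29 = 29
  bin 2: 24 = 24
  bin 3: 22 + 13 = 35
  bin 4: 21 + 14 = 35
  bin 5: 21 = 21
  bin 6: 17 = 17
Every load is within 35, so 6 bins suffice.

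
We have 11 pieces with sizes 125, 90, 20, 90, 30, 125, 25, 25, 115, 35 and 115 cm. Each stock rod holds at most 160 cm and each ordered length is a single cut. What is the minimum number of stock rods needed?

6

Total = 125 + 125 + 115 + 115 + 90 + 90 + 35 + 30 + 25 + 25 + 20 = 795 cm.
Lower bound: ⌈795/160⌉ = 5 stock rods.
Also, 6 pieces each exceed 80 cm, and no two of those can share a stock rod, so at least 6 stock rods are needed.
A packing using 6 stock rods:
  stock rod 1: 125 + 35 = 160
  stock rod 2: 125 + 30 = 155
  stock rod 3: 115 + 25 + 20 = 160
  stock rod 4: 115 + 25 = 140
  stock rod 5: 90 = 90
  stock rod 6: 90 = 90
This matches the lower bound, so 6 is optimal.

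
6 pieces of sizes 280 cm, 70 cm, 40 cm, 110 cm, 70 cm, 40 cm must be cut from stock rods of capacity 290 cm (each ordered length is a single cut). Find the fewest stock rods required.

3

Total = 280 + 110 + 70 + 70 + 40 + 40 = 610 cm.
Lower bound: ⌈610/290⌉ = 3 stock rods.
A packing using 3 stock rods:
  stock rod 1: 280 = 280
  stock rod 2: 110 + 70 + 70 + 40 = 290
  stock rod 3: 40 = 40
This matches the lower bound, so 3 is optimal.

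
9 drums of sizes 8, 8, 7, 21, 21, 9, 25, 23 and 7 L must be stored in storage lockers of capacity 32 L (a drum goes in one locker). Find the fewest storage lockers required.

5

Total = 25 + 23 + 21 + 21 + 9 + 8 + 8 + 7 + 7 = 129 L.
Lower bound: ⌈129/32⌉ = 5 storage lockers.
A packing using 5 storage lockers:
  locker 1: 25 + 7 = 32
  locker 2: 23 + 9 = 32
  locker 3: 21 + 8 = 29
  locker 4: 21 + 8 = 29
  locker 5: 7 = 7
This matches the lower bound, so 5 is optimal.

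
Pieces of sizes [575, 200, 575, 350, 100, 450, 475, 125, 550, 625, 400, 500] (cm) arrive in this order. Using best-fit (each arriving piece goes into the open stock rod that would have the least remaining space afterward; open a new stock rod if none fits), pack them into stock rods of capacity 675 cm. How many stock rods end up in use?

9

  575 → stock rod 1 (new)  [load 575/675]
  200 → stock rod 2 (new)  [load 200/675]
  575 → stock rod 3 (new)  [load 575/675]
  350 → stock rod 2  [load 550/675]
  100 → stock rod 1  [load 675/675]
  450 → stock rod 4 (new)  [load 450/675]
  475 → stock rod 5 (new)  [load 475/675]
  125 → stock rod 2  [load 675/675]
  550 → stock rod 6 (new)  [load 550/675]
  625 → stock rod 7 (new)  [load 625/675]
  400 → stock rod 8 (new)  [load 400/675]
  500 → stock rod 9 (new)  [load 500/675]
9 stock rods opened.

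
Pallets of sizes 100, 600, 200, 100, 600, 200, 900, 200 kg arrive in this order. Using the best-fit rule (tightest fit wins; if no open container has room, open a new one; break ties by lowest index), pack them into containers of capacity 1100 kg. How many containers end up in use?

3

  100 → container 1 (new)  [load 100/1100]
  600 → container 1  [load 700/1100]
  200 → container 1  [load 900/1100]
  100 → container 1  [load 1000/1100]
  600 → container 2 (new)  [load 600/1100]
  200 → container 2  [load 800/1100]
  900 → container 3 (new)  [load 900/1100]
  200 → container 3  [load 1100/1100]
3 containers opened.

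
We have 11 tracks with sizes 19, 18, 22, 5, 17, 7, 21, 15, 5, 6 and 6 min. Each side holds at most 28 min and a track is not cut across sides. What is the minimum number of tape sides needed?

6

Total = 22 + 21 + 19 + 18 + 17 + 15 + 7 + 6 + 6 + 5 + 5 = 141 min.
Lower bound: ⌈141/28⌉ = 6 tape sides.
A packing using 6 tape sides:
  side 1: 22 + 6 = 28
  side 2: 21 + 7 = 28
  side 3: 19 + 6 = 25
  side 4: 18 + 5 + 5 = 28
  side 5: 17 = 17
  side 6: 15 = 15
This matches the lower bound, so 6 is optimal.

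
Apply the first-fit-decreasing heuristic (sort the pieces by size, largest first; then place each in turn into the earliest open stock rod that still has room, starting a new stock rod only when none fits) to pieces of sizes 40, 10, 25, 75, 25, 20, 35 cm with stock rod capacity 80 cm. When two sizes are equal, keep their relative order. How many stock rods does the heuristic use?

Sorted descending: 75, 40, 35, 25, 25, 20, 10.
  75 → stock rod 1 (new)  [load 75/80]
  40 → stock rod 2 (new)  [load 40/80]
  35 → stock rod 2  [load 75/80]
  25 → stock rod 3 (new)  [load 25/80]
  25 → stock rod 3  [load 50/80]
  20 → stock rod 3  [load 70/80]
  10 → stock rod 3  [load 80/80]
3 stock rods opened.

3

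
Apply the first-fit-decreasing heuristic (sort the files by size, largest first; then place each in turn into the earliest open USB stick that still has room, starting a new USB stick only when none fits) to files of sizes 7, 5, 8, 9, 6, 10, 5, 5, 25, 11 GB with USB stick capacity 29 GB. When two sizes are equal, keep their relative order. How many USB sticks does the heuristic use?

4

Sorted descending: 25, 11, 10, 9, 8, 7, 6, 5, 5, 5.
  25 → USB stick 1 (new)  [load 25/29]
  11 → USB stick 2 (new)  [load 11/29]
  10 → USB stick 2  [load 21/29]
  9 → USB stick 3 (new)  [load 9/29]
  8 → USB stick 2  [load 29/29]
  7 → USB stick 3  [load 16/29]
  6 → USB stick 3  [load 22/29]
  5 → USB stick 3  [load 27/29]
  5 → USB stick 4 (new)  [load 5/29]
  5 → USB stick 4  [load 10/29]
4 USB sticks opened.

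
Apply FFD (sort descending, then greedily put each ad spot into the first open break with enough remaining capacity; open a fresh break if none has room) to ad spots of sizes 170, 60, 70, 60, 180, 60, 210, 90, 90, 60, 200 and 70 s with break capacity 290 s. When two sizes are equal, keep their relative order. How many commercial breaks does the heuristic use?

Sorted descending: 210, 200, 180, 170, 90, 90, 70, 70, 60, 60, 60, 60.
  210 → break 1 (new)  [load 210/290]
  200 → break 2 (new)  [load 200/290]
  180 → break 3 (new)  [load 180/290]
  170 → break 4 (new)  [load 170/290]
  90 → break 2  [load 290/290]
  90 → break 3  [load 270/290]
  70 → break 1  [load 280/290]
  70 → break 4  [load 240/290]
  60 → break 5 (new)  [load 60/290]
  60 → break 5  [load 120/290]
  60 → break 5  [load 180/290]
  60 → break 5  [load 240/290]
5 commercial breaks opened.

5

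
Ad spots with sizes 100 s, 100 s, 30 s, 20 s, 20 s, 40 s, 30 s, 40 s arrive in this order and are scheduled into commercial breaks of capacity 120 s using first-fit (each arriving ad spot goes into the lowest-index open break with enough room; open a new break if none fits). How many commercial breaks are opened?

  100 → break 1 (new)  [load 100/120]
  100 → break 2 (new)  [load 100/120]
  30 → break 3 (new)  [load 30/120]
  20 → break 1  [load 120/120]
  20 → break 2  [load 120/120]
  40 → break 3  [load 70/120]
  30 → break 3  [load 100/120]
  40 → break 4 (new)  [load 40/120]
4 commercial breaks opened.

4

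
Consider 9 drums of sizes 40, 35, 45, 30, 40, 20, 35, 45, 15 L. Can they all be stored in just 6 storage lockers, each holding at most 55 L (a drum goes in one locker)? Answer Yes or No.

Total = 305 L; ⌈305/55⌉ = 6.
7 drums each exceed half the capacity and cannot share a locker, forcing at least 7 storage lockers.
At least 7 storage lockers are required, but only 6 are allowed.

No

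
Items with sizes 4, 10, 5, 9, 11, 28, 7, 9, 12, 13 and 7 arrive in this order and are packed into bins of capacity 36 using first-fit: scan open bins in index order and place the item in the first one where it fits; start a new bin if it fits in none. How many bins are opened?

  4 → bin 1 (new)  [load 4/36]
  10 → bin 1  [load 14/36]
  5 → bin 1  [load 19/36]
  9 → bin 1  [load 28/36]
  11 → bin 2 (new)  [load 11/36]
  28 → bin 3 (new)  [load 28/36]
  7 → bin 1  [load 35/36]
  9 → bin 2  [load 20/36]
  12 → bin 2  [load 32/36]
  13 → bin 4 (new)  [load 13/36]
  7 → bin 3  [load 35/36]
4 bins opened.

4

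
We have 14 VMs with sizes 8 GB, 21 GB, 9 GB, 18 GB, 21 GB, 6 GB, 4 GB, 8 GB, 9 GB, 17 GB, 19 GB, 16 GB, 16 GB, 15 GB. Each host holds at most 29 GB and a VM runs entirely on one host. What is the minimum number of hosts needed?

8

Total = 21 + 21 + 19 + 18 + 17 + 16 + 16 + 15 + 9 + 9 + 8 + 8 + 6 + 4 = 187 GB.
Lower bound: ⌈187/29⌉ = 7 hosts.
Also, 8 VMs each exceed 29/2 GB, and no two of those can share a host, so at least 8 hosts are needed.
A packing using 8 hosts:
  host 1: 21 + 8 = 29
  host 2: 21 + 8 = 29
  host 3: 19 + 9 = 28
  host 4: 18 + 9 = 27
  host 5: 17 + 6 + 4 = 27
  host 6: 16 = 16
  host 7: 16 = 16
  host 8: 15 = 15
This matches the lower bound, so 8 is optimal.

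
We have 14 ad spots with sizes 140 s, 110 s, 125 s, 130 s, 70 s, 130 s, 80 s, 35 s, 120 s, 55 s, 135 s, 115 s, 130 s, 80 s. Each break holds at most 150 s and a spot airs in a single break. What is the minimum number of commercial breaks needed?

11

Total = 140 + 135 + 130 + 130 + 130 + 125 + 120 + 115 + 110 + 80 + 80 + 70 + 55 + 35 = 1455 s.
Lower bound: ⌈1455/150⌉ = 10 commercial breaks.
Also, 11 ad spots each exceed 75 s, and no two of those can share a break, so at least 11 commercial breaks are needed.
A packing using 11 commercial breaks:
  break 1: 140 = 140
  break 2: 135 = 135
  break 3: 130 = 130
  break 4: 130 = 130
  break 5: 130 = 130
  break 6: 125 = 125
  break 7: 120 = 120
  break 8: 115 + 35 = 150
  break 9: 110 = 110
  break 10: 80 + 70 = 150
  break 11: 80 + 55 = 135
This matches the lower bound, so 11 is optimal.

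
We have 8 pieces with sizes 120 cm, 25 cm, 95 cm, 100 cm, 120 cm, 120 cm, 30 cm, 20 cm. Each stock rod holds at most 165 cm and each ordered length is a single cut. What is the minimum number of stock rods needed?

Total = 120 + 120 + 120 + 100 + 95 + 30 + 25 + 20 = 630 cm.
Lower bound: ⌈630/165⌉ = 4 stock rods.
Also, 5 pieces each exceed 165/2 cm, and no two of those can share a stock rod, so at least 5 stock rods are needed.
A packing using 5 stock rods:
  stock rod 1: 120 + 30 = 150
  stock rod 2: 120 + 25 + 20 = 165
  stock rod 3: 120 = 120
  stock rod 4: 100 = 100
  stock rod 5: 95 = 95
This matches the lower bound, so 5 is optimal.

5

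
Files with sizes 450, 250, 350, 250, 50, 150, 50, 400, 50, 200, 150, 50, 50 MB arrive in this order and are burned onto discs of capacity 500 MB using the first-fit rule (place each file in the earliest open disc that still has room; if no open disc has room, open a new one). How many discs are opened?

  450 → disc 1 (new)  [load 450/500]
  250 → disc 2 (new)  [load 250/500]
  350 → disc 3 (new)  [load 350/500]
  250 → disc 2  [load 500/500]
  50 → disc 1  [load 500/500]
  150 → disc 3  [load 500/500]
  50 → disc 4 (new)  [load 50/500]
  400 → disc 4  [load 450/500]
  50 → disc 4  [load 500/500]
  200 → disc 5 (new)  [load 200/500]
  150 → disc 5  [load 350/500]
  50 → disc 5  [load 400/500]
  50 → disc 5  [load 450/500]
5 discs opened.

5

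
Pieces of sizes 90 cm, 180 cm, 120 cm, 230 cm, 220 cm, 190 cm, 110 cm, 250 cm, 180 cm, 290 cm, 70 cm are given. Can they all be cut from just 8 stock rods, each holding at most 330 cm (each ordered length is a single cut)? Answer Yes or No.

Yes

A valid assignment using 7 stock rods:
  stock rod 1: 290 = 290
  stock rod 2: 250 + 70 = 320
  stock rod 3: 230 + 90 = 320
  stock rod 4: 220 + 110 = 330
  stock rod 5: 190 + 120 = 310
  stock rod 6: 180 = 180
  stock rod 7: 180 = 180
That uses only 7 ≤ 8, so 8 stock rods are enough.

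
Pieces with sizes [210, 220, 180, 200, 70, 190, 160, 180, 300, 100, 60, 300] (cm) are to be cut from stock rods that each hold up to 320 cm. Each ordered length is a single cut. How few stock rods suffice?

9

Total = 300 + 300 + 220 + 210 + 200 + 190 + 180 + 180 + 160 + 100 + 70 + 60 = 2170 cm.
Lower bound: ⌈2170/320⌉ = 7 stock rods.
Also, 8 pieces each exceed 160 cm, and no two of those can share a stock rod, so at least 8 stock rods are needed.
A packing using 9 stock rods:
  stock rod 1: 300 = 300
  stock rod 2: 300 = 300
  stock rod 3: 220 + 100 = 320
  stock rod 4: 210 + 70 = 280
  stock rod 5: 200 + 60 = 260
  stock rod 6: 190 = 190
  stock rod 7: 180 = 180
  stock rod 8: 180 = 180
  stock rod 9: 160 = 160
No arrangement into 8 stock rods stays within capacity, so 9 is optimal.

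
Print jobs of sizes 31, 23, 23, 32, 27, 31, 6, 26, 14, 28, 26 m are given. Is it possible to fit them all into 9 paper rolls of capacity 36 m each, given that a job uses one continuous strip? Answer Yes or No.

Total = 267 m; ⌈267/36⌉ = 8.
9 print jobs each exceed half the capacity and cannot share a roll, forcing at least 9 paper rolls.
The bound of 9 does not rule out 9, but exhaustive search shows no assignment into 9 paper rolls of capacity 36 m exists — the minimum is 10.

No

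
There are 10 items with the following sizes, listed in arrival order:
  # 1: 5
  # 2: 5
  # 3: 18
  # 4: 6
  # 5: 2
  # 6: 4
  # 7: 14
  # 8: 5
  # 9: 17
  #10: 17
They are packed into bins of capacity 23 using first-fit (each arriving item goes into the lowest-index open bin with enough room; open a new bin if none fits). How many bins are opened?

5

  5 → bin 1 (new)  [load 5/23]
  5 → bin 1  [load 10/23]
  18 → bin 2 (new)  [load 18/23]
  6 → bin 1  [load 16/23]
  2 → bin 1  [load 18/23]
  4 → bin 1  [load 22/23]
  14 → bin 3 (new)  [load 14/23]
  5 → bin 2  [load 23/23]
  17 → bin 4 (new)  [load 17/23]
  17 → bin 5 (new)  [load 17/23]
5 bins opened.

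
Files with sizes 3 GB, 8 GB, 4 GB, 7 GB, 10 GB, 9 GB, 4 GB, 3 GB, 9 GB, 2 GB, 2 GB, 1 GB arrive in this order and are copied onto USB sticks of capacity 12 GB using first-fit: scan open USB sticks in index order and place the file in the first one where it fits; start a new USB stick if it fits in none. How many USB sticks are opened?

  3 → USB stick 1 (new)  [load 3/12]
  8 → USB stick 1  [load 11/12]
  4 → USB stick 2 (new)  [load 4/12]
  7 → USB stick 2  [load 11/12]
  10 → USB stick 3 (new)  [load 10/12]
  9 → USB stick 4 (new)  [load 9/12]
  4 → USB stick 5 (new)  [load 4/12]
  3 → USB stick 4  [load 12/12]
  9 → USB stick 6 (new)  [load 9/12]
  2 → USB stick 3  [load 12/12]
  2 → USB stick 5  [load 6/12]
  1 → USB stick 1  [load 12/12]
6 USB sticks opened.

6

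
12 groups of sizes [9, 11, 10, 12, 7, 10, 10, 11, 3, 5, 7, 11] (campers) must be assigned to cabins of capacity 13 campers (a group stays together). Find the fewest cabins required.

10

Total = 12 + 11 + 11 + 11 + 10 + 10 + 10 + 9 + 7 + 7 + 5 + 3 = 106 campers.
Lower bound: ⌈106/13⌉ = 9 cabins.
Also, 10 groups each exceed 13/2 campers, and no two of those can share a cabin, so at least 10 cabins are needed.
A packing using 10 cabins:
  cabin 1: 12 = 12
  cabin 2: 11 = 11
  cabin 3: 11 = 11
  cabin 4: 11 = 11
  cabin 5: 10 + 3 = 13
  cabin 6: 10 = 10
  cabin 7: 10 = 10
  cabin 8: 9 = 9
  cabin 9: 7 + 5 = 12
  cabin 10: 7 = 7
This matches the lower bound, so 10 is optimal.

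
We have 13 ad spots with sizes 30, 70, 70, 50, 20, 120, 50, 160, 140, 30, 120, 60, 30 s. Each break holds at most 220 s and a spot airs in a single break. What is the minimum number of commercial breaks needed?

5

Total = 160 + 140 + 120 + 120 + 70 + 70 + 60 + 50 + 50 + 30 + 30 + 30 + 20 = 950 s.
Lower bound: ⌈950/220⌉ = 5 commercial breaks.
A packing using 5 commercial breaks:
  break 1: 160 + 60 = 220
  break 2: 140 + 70 = 210
  break 3: 120 + 70 + 30 = 220
  break 4: 120 + 50 + 50 = 220
  break 5: 30 + 30 + 20 = 80
This matches the lower bound, so 5 is optimal.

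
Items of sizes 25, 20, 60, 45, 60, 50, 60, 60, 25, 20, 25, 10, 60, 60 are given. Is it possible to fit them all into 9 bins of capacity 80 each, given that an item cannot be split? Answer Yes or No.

A valid assignment using 9 bins:
  bin 1: 60 + 20 = 80
  bin 2: 60 + 20 = 80
  bin 3: 60 + 10 = 70
  bin 4: 60 = 60
  bin 5: 60 = 60
  bin 6: 60 = 60
  bin 7: 50 + 25 = 75
  bin 8: 45 + 25 = 70
  bin 9: 25 = 25
Every load is within 80, so 9 bins suffice.

Yes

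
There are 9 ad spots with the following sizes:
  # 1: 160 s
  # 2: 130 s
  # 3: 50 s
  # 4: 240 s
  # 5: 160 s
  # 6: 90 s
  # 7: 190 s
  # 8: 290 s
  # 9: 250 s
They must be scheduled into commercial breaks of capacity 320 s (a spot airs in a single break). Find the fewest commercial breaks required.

Total = 290 + 250 + 240 + 190 + 160 + 160 + 130 + 90 + 50 = 1560 s.
Lower bound: ⌈1560/320⌉ = 5 commercial breaks.
A packing using 6 commercial breaks:
  break 1: 290 = 290
  break 2: 250 + 50 = 300
  break 3: 240 = 240
  break 4: 190 + 130 = 320
  break 5: 160 + 160 = 320
  break 6: 90 = 90
No arrangement into 5 commercial breaks stays within capacity, so 6 is optimal.

6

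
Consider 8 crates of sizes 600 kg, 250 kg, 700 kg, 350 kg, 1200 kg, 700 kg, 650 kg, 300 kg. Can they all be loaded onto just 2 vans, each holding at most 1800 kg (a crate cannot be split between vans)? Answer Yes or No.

No

Total = 4750 kg; ⌈4750/1800⌉ = 3.
At least 3 vans are required, but only 2 are allowed.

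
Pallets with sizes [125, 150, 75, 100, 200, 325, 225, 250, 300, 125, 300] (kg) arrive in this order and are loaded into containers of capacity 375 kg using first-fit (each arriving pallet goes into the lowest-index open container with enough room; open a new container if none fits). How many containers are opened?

  125 → container 1 (new)  [load 125/375]
  150 → container 1  [load 275/375]
  75 → container 1  [load 350/375]
  100 → container 2 (new)  [load 100/375]
  200 → container 2  [load 300/375]
  325 → container 3 (new)  [load 325/375]
  225 → container 4 (new)  [load 225/375]
  250 → container 5 (new)  [load 250/375]
  300 → container 6 (new)  [load 300/375]
  125 → container 4  [load 350/375]
  300 → container 7 (new)  [load 300/375]
7 containers opened.

7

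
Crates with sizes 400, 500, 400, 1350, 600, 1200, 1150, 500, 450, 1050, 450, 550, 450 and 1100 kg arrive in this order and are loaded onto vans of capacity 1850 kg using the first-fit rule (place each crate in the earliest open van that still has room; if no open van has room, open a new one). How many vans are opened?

6

  400 → van 1 (new)  [load 400/1850]
  500 → van 1  [load 900/1850]
  400 → van 1  [load 1300/1850]
  1350 → van 2 (new)  [load 1350/1850]
  600 → van 3 (new)  [load 600/1850]
  1200 → van 3  [load 1800/1850]
  1150 → van 4 (new)  [load 1150/1850]
  500 → van 1  [load 1800/1850]
  450 → van 2  [load 1800/1850]
  1050 → van 5 (new)  [load 1050/1850]
  450 → van 4  [load 1600/1850]
  550 → van 5  [load 1600/1850]
  450 → van 6 (new)  [load 450/1850]
  1100 → van 6  [load 1550/1850]
6 vans opened.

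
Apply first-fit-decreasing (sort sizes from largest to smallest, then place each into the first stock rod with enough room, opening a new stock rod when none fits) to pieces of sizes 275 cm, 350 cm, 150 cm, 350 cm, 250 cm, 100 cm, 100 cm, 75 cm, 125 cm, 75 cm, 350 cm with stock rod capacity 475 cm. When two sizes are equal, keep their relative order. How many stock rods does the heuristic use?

5

Sorted descending: 350, 350, 350, 275, 250, 150, 125, 100, 100, 75, 75.
  350 → stock rod 1 (new)  [load 350/475]
  350 → stock rod 2 (new)  [load 350/475]
  350 → stock rod 3 (new)  [load 350/475]
  275 → stock rod 4 (new)  [load 275/475]
  250 → stock rod 5 (new)  [load 250/475]
  150 → stock rod 4  [load 425/475]
  125 → stock rod 1  [load 475/475]
  100 → stock rod 2  [load 450/475]
  100 → stock rod 3  [load 450/475]
  75 → stock rod 5  [load 325/475]
  75 → stock rod 5  [load 400/475]
5 stock rods opened.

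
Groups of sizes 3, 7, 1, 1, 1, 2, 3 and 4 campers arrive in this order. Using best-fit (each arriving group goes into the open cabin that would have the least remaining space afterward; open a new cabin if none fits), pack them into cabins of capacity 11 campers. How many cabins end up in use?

  3 → cabin 1 (new)  [load 3/11]
  7 → cabin 1  [load 10/11]
  1 → cabin 1  [load 11/11]
  1 → cabin 2 (new)  [load 1/11]
  1 → cabin 2  [load 2/11]
  2 → cabin 2  [load 4/11]
  3 → cabin 2  [load 7/11]
  4 → cabin 2  [load 11/11]
2 cabins opened.

2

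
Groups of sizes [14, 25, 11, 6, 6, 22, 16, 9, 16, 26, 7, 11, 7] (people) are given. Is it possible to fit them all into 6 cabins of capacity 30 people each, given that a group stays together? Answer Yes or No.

Total = 176 people; ⌈176/30⌉ = 6.
The bound of 6 does not rule out 6, but exhaustive search shows no assignment into 6 cabins of capacity 30 people exists — the minimum is 7.

No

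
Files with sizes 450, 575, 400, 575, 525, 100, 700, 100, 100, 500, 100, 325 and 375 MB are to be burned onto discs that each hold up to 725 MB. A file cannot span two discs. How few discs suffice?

Total = 700 + 575 + 575 + 525 + 500 + 450 + 400 + 375 + 325 + 100 + 100 + 100 + 100 = 4825 MB.
Lower bound: ⌈4825/725⌉ = 7 discs.
Also, 8 files each exceed 725/2 MB, and no two of those can share a disc, so at least 8 discs are needed.
A packing using 8 discs:
  disc 1: 700 = 700
  disc 2: 575 + 100 = 675
  disc 3: 575 + 100 = 675
  disc 4: 525 + 100 + 100 = 725
  disc 5: 500 = 500
  disc 6: 450 = 450
  disc 7: 400 + 325 = 725
  disc 8: 375 = 375
This matches the lower bound, so 8 is optimal.

8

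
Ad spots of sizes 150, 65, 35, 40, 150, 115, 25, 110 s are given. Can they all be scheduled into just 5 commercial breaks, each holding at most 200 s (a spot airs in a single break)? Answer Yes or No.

Yes

A valid assignment using 4 commercial breaks:
  break 1: 150 + 40 = 190
  break 2: 150 + 35 = 185
  break 3: 115 + 65 = 180
  break 4: 110 + 25 = 135
That uses only 4 ≤ 5, so 5 commercial breaks are enough.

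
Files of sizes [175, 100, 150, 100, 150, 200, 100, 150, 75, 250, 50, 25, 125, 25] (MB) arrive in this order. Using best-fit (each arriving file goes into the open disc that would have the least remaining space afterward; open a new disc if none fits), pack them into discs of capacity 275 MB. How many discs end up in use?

7

  175 → disc 1 (new)  [load 175/275]
  100 → disc 1  [load 275/275]
  150 → disc 2 (new)  [load 150/275]
  100 → disc 2  [load 250/275]
  150 → disc 3 (new)  [load 150/275]
  200 → disc 4 (new)  [load 200/275]
  100 → disc 3  [load 250/275]
  150 → disc 5 (new)  [load 150/275]
  75 → disc 4  [load 275/275]
  250 → disc 6 (new)  [load 250/275]
  50 → disc 5  [load 200/275]
  25 → disc 2  [load 275/275]
  125 → disc 7 (new)  [load 125/275]
  25 → disc 3  [load 275/275]
7 discs opened.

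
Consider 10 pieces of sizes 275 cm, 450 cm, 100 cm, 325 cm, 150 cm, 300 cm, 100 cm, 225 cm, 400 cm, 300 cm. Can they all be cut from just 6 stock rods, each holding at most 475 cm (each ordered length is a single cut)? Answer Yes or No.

No

Total = 2625 cm; ⌈2625/475⌉ = 6.
The bound of 6 does not rule out 6, but exhaustive search shows no assignment into 6 stock rods of capacity 475 cm exists — the minimum is 7.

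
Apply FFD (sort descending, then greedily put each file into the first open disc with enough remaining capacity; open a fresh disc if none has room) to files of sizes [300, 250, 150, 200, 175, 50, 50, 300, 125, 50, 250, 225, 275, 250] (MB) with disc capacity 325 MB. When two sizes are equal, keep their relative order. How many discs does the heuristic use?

9

Sorted descending: 300, 300, 275, 250, 250, 250, 225, 200, 175, 150, 125, 50, 50, 50.
  300 → disc 1 (new)  [load 300/325]
  300 → disc 2 (new)  [load 300/325]
  275 → disc 3 (new)  [load 275/325]
  250 → disc 4 (new)  [load 250/325]
  250 → disc 5 (new)  [load 250/325]
  250 → disc 6 (new)  [load 250/325]
  225 → disc 7 (new)  [load 225/325]
  200 → disc 8 (new)  [load 200/325]
  175 → disc 9 (new)  [load 175/325]
  150 → disc 9  [load 325/325]
  125 → disc 8  [load 325/325]
  50 → disc 3  [load 325/325]
  50 → disc 4  [load 300/325]
  50 → disc 5  [load 300/325]
9 discs opened.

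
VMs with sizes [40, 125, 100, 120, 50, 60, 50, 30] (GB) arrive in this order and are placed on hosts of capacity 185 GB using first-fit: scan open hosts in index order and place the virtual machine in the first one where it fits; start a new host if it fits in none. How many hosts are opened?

4

  40 → host 1 (new)  [load 40/185]
  125 → host 1  [load 165/185]
  100 → host 2 (new)  [load 100/185]
  120 → host 3 (new)  [load 120/185]
  50 → host 2  [load 150/185]
  60 → host 3  [load 180/185]
  50 → host 4 (new)  [load 50/185]
  30 → host 2  [load 180/185]
4 hosts opened.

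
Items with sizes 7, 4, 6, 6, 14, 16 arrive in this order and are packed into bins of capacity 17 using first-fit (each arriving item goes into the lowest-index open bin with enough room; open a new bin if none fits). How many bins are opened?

  7 → bin 1 (new)  [load 7/17]
  4 → bin 1  [load 11/17]
  6 → bin 1  [load 17/17]
  6 → bin 2 (new)  [load 6/17]
  14 → bin 3 (new)  [load 14/17]
  16 → bin 4 (new)  [load 16/17]
4 bins opened.

4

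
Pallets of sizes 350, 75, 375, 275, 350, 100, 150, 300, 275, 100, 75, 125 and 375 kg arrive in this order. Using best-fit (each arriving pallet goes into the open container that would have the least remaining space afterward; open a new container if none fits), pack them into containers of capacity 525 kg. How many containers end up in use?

  350 → container 1 (new)  [load 350/525]
  75 → container 1  [load 425/525]
  375 → container 2 (new)  [load 375/525]
  275 → container 3 (new)  [load 275/525]
  350 → container 4 (new)  [load 350/525]
  100 → container 1  [load 525/525]
  150 → container 2  [load 525/525]
  300 → container 5 (new)  [load 300/525]
  275 → container 6 (new)  [load 275/525]
  100 → container 4  [load 450/525]
  75 → container 4  [load 525/525]
  125 → container 5  [load 425/525]
  375 → container 7 (new)  [load 375/525]
7 containers opened.

7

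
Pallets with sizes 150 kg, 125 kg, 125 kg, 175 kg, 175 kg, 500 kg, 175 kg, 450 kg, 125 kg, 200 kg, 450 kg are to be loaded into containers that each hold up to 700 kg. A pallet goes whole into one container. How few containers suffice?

4

Total = 500 + 450 + 450 + 200 + 175 + 175 + 175 + 150 + 125 + 125 + 125 = 2650 kg.
Lower bound: ⌈2650/700⌉ = 4 containers.
A packing using 4 containers:
  container 1: 500 + 200 = 700
  container 2: 450 + 175 = 625
  container 3: 450 + 175 = 625
  container 4: 175 + 150 + 125 + 125 + 125 = 700
This matches the lower bound, so 4 is optimal.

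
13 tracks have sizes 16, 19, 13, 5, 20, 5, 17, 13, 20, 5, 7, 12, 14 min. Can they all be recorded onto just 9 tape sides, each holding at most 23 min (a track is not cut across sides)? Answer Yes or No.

Yes

A valid assignment using 9 tape sides:
  side 1: 20 = 20
  side 2: 20 = 20
  side 3: 19 = 19
  side 4: 17 + 5 = 22
  side 5: 16 + 7 = 23
  side 6: 14 + 5 = 19
  side 7: 13 + 5 = 18
  side 8: 13 = 13
  side 9: 12 = 12
Every load is within 23 min, so 9 tape sides suffice.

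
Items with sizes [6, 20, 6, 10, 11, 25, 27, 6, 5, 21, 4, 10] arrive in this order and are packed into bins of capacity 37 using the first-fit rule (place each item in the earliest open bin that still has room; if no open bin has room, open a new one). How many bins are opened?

5

  6 → bin 1 (new)  [load 6/37]
  20 → bin 1  [load 26/37]
  6 → bin 1  [load 32/37]
  10 → bin 2 (new)  [load 10/37]
  11 → bin 2  [load 21/37]
  25 → bin 3 (new)  [load 25/37]
  27 → bin 4 (new)  [load 27/37]
  6 → bin 2  [load 27/37]
  5 → bin 1  [load 37/37]
  21 → bin 5 (new)  [load 21/37]
  4 → bin 2  [load 31/37]
  10 → bin 3  [load 35/37]
5 bins opened.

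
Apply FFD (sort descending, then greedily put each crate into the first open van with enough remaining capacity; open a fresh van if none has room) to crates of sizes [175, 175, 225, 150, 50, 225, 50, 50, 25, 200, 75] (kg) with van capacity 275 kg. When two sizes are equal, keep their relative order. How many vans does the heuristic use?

Sorted descending: 225, 225, 200, 175, 175, 150, 75, 50, 50, 50, 25.
  225 → van 1 (new)  [load 225/275]
  225 → van 2 (new)  [load 225/275]
  200 → van 3 (new)  [load 200/275]
  175 → van 4 (new)  [load 175/275]
  175 → van 5 (new)  [load 175/275]
  150 → van 6 (new)  [load 150/275]
  75 → van 3  [load 275/275]
  50 → van 1  [load 275/275]
  50 → van 2  [load 275/275]
  50 → van 4  [load 225/275]
  25 → van 4  [load 250/275]
6 vans opened.

6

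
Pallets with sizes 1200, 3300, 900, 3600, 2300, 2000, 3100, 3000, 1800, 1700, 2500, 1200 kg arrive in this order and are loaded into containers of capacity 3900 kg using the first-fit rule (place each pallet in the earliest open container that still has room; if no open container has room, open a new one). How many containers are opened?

8

  1200 → container 1 (new)  [load 1200/3900]
  3300 → container 2 (new)  [load 3300/3900]
  900 → container 1  [load 2100/3900]
  3600 → container 3 (new)  [load 3600/3900]
  2300 → container 4 (new)  [load 2300/3900]
  2000 → container 5 (new)  [load 2000/3900]
  3100 → container 6 (new)  [load 3100/3900]
  3000 → container 7 (new)  [load 3000/3900]
  1800 → container 1  [load 3900/3900]
  1700 → container 5  [load 3700/3900]
  2500 → container 8 (new)  [load 2500/3900]
  1200 → container 4  [load 3500/3900]
8 containers opened.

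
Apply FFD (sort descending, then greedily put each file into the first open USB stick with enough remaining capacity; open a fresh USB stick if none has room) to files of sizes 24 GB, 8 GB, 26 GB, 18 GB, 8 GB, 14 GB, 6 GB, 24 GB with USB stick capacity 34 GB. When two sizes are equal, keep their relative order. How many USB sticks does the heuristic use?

Sorted descending: 26, 24, 24, 18, 14, 8, 8, 6.
  26 → USB stick 1 (new)  [load 26/34]
  24 → USB stick 2 (new)  [load 24/34]
  24 → USB stick 3 (new)  [load 24/34]
  18 → USB stick 4 (new)  [load 18/34]
  14 → USB stick 4  [load 32/34]
  8 → USB stick 1  [load 34/34]
  8 → USB stick 2  [load 32/34]
  6 → USB stick 3  [load 30/34]
4 USB sticks opened.

4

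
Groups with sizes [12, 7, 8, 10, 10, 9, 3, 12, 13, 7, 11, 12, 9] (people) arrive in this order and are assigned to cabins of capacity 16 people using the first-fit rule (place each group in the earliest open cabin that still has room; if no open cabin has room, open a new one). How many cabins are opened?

10

  12 → cabin 1 (new)  [load 12/16]
  7 → cabin 2 (new)  [load 7/16]
  8 → cabin 2  [load 15/16]
  10 → cabin 3 (new)  [load 10/16]
  10 → cabin 4 (new)  [load 10/16]
  9 → cabin 5 (new)  [load 9/16]
  3 → cabin 1  [load 15/16]
  12 → cabin 6 (new)  [load 12/16]
  13 → cabin 7 (new)  [load 13/16]
  7 → cabin 5  [load 16/16]
  11 → cabin 8 (new)  [load 11/16]
  12 → cabin 9 (new)  [load 12/16]
  9 → cabin 10 (new)  [load 9/16]
10 cabins opened.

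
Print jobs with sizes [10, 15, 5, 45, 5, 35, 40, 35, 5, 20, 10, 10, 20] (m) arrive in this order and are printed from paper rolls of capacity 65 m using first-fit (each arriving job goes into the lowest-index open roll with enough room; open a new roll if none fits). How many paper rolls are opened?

  10 → roll 1 (new)  [load 10/65]
  15 → roll 1  [load 25/65]
  5 → roll 1  [load 30/65]
  45 → roll 2 (new)  [load 45/65]
  5 → roll 1  [load 35/65]
  35 → roll 3 (new)  [load 35/65]
  40 → roll 4 (new)  [load 40/65]
  35 → roll 5 (new)  [load 35/65]
  5 → roll 1  [load 40/65]
  20 → roll 1  [load 60/65]
  10 → roll 2  [load 55/65]
  10 → roll 2  [load 65/65]
  20 → roll 3  [load 55/65]
5 paper rolls opened.

5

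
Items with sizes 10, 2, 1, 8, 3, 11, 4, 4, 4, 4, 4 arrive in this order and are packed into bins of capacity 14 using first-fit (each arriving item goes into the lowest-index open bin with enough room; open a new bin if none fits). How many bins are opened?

5

  10 → bin 1 (new)  [load 10/14]
  2 → bin 1  [load 12/14]
  1 → bin 1  [load 13/14]
  8 → bin 2 (new)  [load 8/14]
  3 → bin 2  [load 11/14]
  11 → bin 3 (new)  [load 11/14]
  4 → bin 4 (new)  [load 4/14]
  4 → bin 4  [load 8/14]
  4 → bin 4  [load 12/14]
  4 → bin 5 (new)  [load 4/14]
  4 → bin 5  [load 8/14]
5 bins opened.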